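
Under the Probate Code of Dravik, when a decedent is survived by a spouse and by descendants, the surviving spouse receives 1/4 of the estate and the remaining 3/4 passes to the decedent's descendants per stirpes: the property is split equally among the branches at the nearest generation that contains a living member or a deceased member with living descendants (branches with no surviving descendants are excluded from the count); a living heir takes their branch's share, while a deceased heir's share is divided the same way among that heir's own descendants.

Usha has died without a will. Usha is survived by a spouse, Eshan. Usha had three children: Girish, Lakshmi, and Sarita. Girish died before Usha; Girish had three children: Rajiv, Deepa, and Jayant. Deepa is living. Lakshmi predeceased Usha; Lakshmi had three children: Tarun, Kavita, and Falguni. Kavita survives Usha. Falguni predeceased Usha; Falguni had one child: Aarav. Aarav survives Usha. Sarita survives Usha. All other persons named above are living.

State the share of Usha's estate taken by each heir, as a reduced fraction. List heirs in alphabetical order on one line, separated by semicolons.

Aarav 1/12; Deepa 1/12; Eshan 1/4; Jayant 1/12; Kavita 1/12; Rajiv 1/12; Sarita 1/4; Tarun 1/12

Eshan, as surviving spouse, takes 1/4.
The remaining 3/4 passes to Usha's descendants per stirpes.
The 3/4 is divided into 3 equal shares of 1/4 among Girish, Lakshmi, Sarita.
Girish predeceased; the 1/4 allotted to Girish's branch passes to Girish's issue by representation.
The 1/4 is divided into 3 equal shares of 1/12 among Rajiv, Deepa, Jayant.
Rajiv is living and takes 1/12.
Deepa is living and takes 1/12.
Jayant is living and takes 1/12.
Lakshmi predeceased; the 1/4 allotted to Lakshmi's branch passes to Lakshmi's issue by representation.
The 1/4 is divided into 3 equal shares of 1/12 among Tarun, Kavita, Falguni.
Tarun is living and takes 1/12.
Kavita is living and takes 1/12.
Falguni predeceased; the 1/12 allotted to Falguni's branch passes to Falguni's issue by representation.
Aarav is the sole taker at this level and receives the full 1/12.
Sarita is living and takes 1/4.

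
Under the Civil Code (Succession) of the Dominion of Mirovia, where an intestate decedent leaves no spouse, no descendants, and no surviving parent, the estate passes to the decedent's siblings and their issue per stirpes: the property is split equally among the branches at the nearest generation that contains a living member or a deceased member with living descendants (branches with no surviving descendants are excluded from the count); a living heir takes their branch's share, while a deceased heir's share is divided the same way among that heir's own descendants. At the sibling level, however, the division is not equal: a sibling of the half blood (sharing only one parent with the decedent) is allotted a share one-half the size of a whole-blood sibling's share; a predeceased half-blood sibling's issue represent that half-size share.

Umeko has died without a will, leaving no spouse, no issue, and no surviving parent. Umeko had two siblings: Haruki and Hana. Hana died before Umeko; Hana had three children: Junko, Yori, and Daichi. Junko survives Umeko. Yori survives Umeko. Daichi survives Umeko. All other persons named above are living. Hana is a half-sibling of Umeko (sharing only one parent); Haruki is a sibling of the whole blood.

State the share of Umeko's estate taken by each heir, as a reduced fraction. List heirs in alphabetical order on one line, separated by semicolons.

Daichi 1/9; Haruki 2/3; Junko 1/9; Yori 1/9

No spouse, descendants, or parent survives, so the estate passes to Umeko's siblings per stirpes.
Half-blood siblings count for one-half the weight of whole-blood siblings at the initial division.
Dividing 1 in proportion to weights (total weight 3/2): Haruki (weight 1) → 2/3; Hana (weight 1/2) → 1/3.
Haruki is living and takes 2/3.
Hana predeceased; the 1/3 allotted to Hana's branch passes to Hana's issue by representation.
The 1/3 is divided into 3 equal shares of 1/9 among Junko, Yori, Daichi.
Junko is living and takes 1/9.
Yori is living and takes 1/9.
Daichi is living and takes 1/9.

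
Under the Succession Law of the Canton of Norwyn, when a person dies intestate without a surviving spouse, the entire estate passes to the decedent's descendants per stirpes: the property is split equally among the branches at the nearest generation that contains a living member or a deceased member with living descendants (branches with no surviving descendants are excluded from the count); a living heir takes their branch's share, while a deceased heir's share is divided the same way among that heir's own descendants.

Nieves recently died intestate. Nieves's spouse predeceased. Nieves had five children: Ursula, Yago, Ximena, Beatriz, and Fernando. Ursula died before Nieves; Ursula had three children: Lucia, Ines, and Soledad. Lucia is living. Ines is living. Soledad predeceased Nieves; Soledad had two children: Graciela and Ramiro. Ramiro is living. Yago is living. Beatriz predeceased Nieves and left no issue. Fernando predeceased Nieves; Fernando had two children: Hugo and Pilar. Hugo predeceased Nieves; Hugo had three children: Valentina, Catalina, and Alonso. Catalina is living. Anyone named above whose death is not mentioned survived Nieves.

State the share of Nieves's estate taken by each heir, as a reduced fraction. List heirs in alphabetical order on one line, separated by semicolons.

There is no surviving spouse, so the entire estate passes to Nieves's descendants per stirpes.
Beatriz left no surviving issue, so that branch lapses and is disregarded.
The estate is divided into 4 equal shares of 1/4 among Ursula, Yago, Ximena, Fernando.
Ursula predeceased; the 1/4 allotted to Ursula's branch passes to Ursula's issue by representation.
The 1/4 is divided into 3 equal shares of 1/12 among Lucia, Ines, Soledad.
Lucia is living and takes 1/12.
Ines is living and takes 1/12.
Soledad predeceased; the 1/12 allotted to Soledad's branch passes to Soledad's issue by representation.
The 1/12 is divided into 2 equal shares of 1/24 among Graciela, Ramiro.
Graciela is living and takes 1/24.
Ramiro is living and takes 1/24.
Yago is living and takes 1/4.
Ximena is living and takes 1/4.
Fernando predeceased; the 1/4 allotted to Fernando's branch passes to Fernando's issue by representation.
The 1/4 is divided into 2 equal shares of 1/8 among Hugo, Pilar.
Hugo predeceased; the 1/8 allotted to Hugo's branch passes to Hugo's issue by representation.
The 1/8 is divided into 3 equal shares of 1/24 among Valentina, Catalina, Alonso.
Valentina is living and takes 1/24.
Catalina is living and takes 1/24.
Alonso is living and takes 1/24.
Pilar is living and takes 1/8.

Alonso 1/24; Catalina 1/24; Graciela 1/24; Ines 1/12; Lucia 1/12; Pilar 1/8; Ramiro 1/24; Valentina 1/24; Ximena 1/4; Yago 1/4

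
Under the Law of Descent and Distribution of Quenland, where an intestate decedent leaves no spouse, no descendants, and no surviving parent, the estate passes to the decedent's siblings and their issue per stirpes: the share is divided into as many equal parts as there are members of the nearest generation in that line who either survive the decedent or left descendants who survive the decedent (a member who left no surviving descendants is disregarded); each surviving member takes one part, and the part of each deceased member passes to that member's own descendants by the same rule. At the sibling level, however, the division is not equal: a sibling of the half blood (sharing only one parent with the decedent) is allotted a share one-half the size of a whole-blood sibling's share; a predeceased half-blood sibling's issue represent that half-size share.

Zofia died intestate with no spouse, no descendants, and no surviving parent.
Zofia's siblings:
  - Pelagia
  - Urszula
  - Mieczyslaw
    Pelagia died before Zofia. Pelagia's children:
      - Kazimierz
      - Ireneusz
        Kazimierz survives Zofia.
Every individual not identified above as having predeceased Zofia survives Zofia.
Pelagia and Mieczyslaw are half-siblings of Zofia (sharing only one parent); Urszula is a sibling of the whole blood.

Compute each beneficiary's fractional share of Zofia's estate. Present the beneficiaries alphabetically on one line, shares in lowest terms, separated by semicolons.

Ireneusz 1/8; Kazimierz 1/8; Mieczyslaw 1/4; Urszula 1/2

No spouse, descendants, or parent survives, so the estate passes to Zofia's siblings per stirpes.
Half-blood siblings count for one-half the weight of whole-blood siblings at the initial division.
Dividing 1 in proportion to weights (total weight 2): Pelagia (weight 1/2) → 1/4; Urszula (weight 1) → 1/2; Mieczyslaw (weight 1/2) → 1/4.
Pelagia predeceased; the 1/4 allotted to Pelagia's branch passes to Pelagia's issue by representation.
The 1/4 is divided into 2 equal shares of 1/8 among Kazimierz, Ireneusz.
Kazimierz is living and takes 1/8.
Ireneusz is living and takes 1/8.
Urszula is living and takes 1/2.
Mieczyslaw is living and takes 1/4.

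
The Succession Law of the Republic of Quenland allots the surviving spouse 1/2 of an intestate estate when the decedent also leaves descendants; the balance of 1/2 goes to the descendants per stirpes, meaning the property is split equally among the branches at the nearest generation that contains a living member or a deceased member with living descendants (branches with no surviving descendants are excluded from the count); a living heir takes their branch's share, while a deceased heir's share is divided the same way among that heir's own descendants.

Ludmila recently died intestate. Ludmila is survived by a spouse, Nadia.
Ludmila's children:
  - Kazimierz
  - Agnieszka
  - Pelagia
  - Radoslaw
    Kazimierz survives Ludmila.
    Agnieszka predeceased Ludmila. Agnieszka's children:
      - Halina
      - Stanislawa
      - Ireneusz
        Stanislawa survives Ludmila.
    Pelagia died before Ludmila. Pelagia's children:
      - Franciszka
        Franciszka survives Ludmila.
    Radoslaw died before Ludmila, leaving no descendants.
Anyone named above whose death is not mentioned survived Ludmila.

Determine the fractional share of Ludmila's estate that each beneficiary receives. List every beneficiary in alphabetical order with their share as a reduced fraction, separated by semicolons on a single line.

Nadia, as surviving spouse, takes 1/2.
The remaining 1/2 passes to Ludmila's descendants per stirpes.
Radoslaw left no surviving issue, so that branch lapses and is disregarded.
The 1/2 is divided into 3 equal shares of 1/6 among Kazimierz, Agnieszka, Pelagia.
Kazimierz is living and takes 1/6.
Agnieszka predeceased; the 1/6 allotted to Agnieszka's branch passes to Agnieszka's issue by representation.
The 1/6 is divided into 3 equal shares of 1/18 among Halina, Stanislawa, Ireneusz.
Halina is living and takes 1/18.
Stanislawa is living and takes 1/18.
Ireneusz is living and takes 1/18.
Pelagia predeceased; the 1/6 allotted to Pelagia's branch passes to Pelagia's issue by representation.
Franciszka is the sole taker at this level and receives the full 1/6.

Franciszka 1/6; Halina 1/18; Ireneusz 1/18; Kazimierz 1/6; Nadia 1/2; Stanislawa 1/18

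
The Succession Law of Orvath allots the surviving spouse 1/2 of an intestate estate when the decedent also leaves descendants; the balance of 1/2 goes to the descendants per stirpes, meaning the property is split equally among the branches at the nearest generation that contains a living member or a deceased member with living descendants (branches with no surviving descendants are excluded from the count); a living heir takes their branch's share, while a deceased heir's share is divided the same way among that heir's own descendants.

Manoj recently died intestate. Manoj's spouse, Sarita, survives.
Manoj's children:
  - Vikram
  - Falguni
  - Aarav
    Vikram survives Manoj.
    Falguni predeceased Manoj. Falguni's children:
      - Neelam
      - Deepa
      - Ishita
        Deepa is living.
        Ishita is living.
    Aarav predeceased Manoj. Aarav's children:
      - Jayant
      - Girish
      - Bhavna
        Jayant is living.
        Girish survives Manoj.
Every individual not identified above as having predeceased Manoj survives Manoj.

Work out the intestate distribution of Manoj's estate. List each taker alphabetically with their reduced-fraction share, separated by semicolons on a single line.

Sarita, as surviving spouse, takes 1/2.
The remaining 1/2 passes to Manoj's descendants per stirpes.
The 1/2 is divided into 3 equal shares of 1/6 among Vikram, Falguni, Aarav.
Vikram is living and takes 1/6.
Falguni predeceased; the 1/6 allotted to Falguni's branch passes to Falguni's issue by representation.
The 1/6 is divided into 3 equal shares of 1/18 among Neelam, Deepa, Ishita.
Neelam is living and takes 1/18.
Deepa is living and takes 1/18.
Ishita is living and takes 1/18.
Aarav predeceased; the 1/6 allotted to Aarav's branch passes to Aarav's issue by representation.
The 1/6 is divided into 3 equal shares of 1/18 among Jayant, Girish, Bhavna.
Jayant is living and takes 1/18.
Girish is living and takes 1/18.
Bhavna is living and takes 1/18.

Bhavna 1/18; Deepa 1/18; Girish 1/18; Ishita 1/18; Jayant 1/18; Neelam 1/18; Sarita 1/2; Vikram 1/6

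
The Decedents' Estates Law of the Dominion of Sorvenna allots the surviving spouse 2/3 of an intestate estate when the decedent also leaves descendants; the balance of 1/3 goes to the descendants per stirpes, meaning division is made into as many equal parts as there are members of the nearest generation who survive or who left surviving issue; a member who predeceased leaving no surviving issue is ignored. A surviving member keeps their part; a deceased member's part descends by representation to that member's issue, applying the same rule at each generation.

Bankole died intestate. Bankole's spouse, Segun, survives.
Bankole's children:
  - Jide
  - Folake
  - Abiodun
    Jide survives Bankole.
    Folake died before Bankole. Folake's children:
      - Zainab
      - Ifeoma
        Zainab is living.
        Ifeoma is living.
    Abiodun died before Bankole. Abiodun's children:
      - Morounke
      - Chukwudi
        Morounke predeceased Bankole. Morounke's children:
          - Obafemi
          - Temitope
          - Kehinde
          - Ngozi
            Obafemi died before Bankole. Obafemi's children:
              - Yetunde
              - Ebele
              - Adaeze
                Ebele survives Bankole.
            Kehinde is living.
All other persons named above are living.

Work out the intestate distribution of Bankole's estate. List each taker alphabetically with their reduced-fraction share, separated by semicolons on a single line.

Adaeze 1/216; Chukwudi 1/18; Ebele 1/216; Ifeoma 1/18; Jide 1/9; Kehinde 1/72; Ngozi 1/72; Segun 2/3; Temitope 1/72; Yetunde 1/216; Zainab 1/18

Segun, as surviving spouse, takes 2/3.
The remaining 1/3 passes to Bankole's descendants per stirpes.
The 1/3 is divided into 3 equal shares of 1/9 among Jide, Folake, Abiodun.
Jide is living and takes 1/9.
Folake predeceased; the 1/9 allotted to Folake's branch passes to Folake's issue by representation.
The 1/9 is divided into 2 equal shares of 1/18 among Zainab, Ifeoma.
Zainab is living and takes 1/18.
Ifeoma is living and takes 1/18.
Abiodun predeceased; the 1/9 allotted to Abiodun's branch passes to Abiodun's issue by representation.
The 1/9 is divided into 2 equal shares of 1/18 among Morounke, Chukwudi.
Morounke predeceased; the 1/18 allotted to Morounke's branch passes to Morounke's issue by representation.
The 1/18 is divided into 4 equal shares of 1/72 among Obafemi, Temitope, Kehinde, Ngozi.
Obafemi predeceased; the 1/72 allotted to Obafemi's branch passes to Obafemi's issue by representation.
The 1/72 is divided into 3 equal shares of 1/216 among Yetunde, Ebele, Adaeze.
Yetunde is living and takes 1/216.
Ebele is living and takes 1/216.
Adaeze is living and takes 1/216.
Temitope is living and takes 1/72.
Kehinde is living and takes 1/72.
Ngozi is living and takes 1/72.
Chukwudi is living and takes 1/18.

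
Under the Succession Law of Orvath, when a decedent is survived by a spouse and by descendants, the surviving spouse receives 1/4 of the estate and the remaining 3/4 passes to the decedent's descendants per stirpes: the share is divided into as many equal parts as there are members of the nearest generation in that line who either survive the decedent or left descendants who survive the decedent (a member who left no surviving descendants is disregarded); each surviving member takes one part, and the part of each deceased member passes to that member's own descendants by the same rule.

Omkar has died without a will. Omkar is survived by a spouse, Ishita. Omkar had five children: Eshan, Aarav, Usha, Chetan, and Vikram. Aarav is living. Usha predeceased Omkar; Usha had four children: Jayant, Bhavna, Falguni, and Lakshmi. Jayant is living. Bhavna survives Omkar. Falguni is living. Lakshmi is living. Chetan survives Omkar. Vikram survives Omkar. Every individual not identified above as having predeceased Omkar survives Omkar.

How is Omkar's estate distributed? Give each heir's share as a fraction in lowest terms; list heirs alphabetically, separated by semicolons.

Ishita, as surviving spouse, takes 1/4.
The remaining 3/4 passes to Omkar's descendants per stirpes.
The 3/4 is divided into 5 equal shares of 3/20 among Eshan, Aarav, Usha, Chetan, Vikram.
Eshan is living and takes 3/20.
Aarav is living and takes 3/20.
Usha predeceased; the 3/20 allotted to Usha's branch passes to Usha's issue by representation.
The 3/20 is divided into 4 equal shares of 3/80 among Jayant, Bhavna, Falguni, Lakshmi.
Jayant is living and takes 3/80.
Bhavna is living and takes 3/80.
Falguni is living and takes 3/80.
Lakshmi is living and takes 3/80.
Chetan is living and takes 3/20.
Vikram is living and takes 3/20.

Aarav 3/20; Bhavna 3/80; Chetan 3/20; Eshan 3/20; Falguni 3/80; Ishita 1/4; Jayant 3/80; Lakshmi 3/80; Vikram 3/20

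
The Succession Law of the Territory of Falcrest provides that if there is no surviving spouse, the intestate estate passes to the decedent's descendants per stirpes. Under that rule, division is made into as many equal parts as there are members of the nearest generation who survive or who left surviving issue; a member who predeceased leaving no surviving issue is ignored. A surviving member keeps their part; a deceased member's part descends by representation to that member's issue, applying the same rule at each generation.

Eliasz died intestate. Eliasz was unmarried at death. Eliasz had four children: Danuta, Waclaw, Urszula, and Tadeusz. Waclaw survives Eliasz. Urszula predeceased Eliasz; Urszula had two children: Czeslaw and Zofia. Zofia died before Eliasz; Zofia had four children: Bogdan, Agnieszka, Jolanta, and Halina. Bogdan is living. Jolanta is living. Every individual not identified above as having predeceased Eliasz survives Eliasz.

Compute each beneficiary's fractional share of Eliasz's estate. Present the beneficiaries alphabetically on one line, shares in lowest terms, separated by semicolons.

Agnieszka 1/32; Bogdan 1/32; Czeslaw 1/8; Danuta 1/4; Halina 1/32; Jolanta 1/32; Tadeusz 1/4; Waclaw 1/4

There is no surviving spouse, so the entire estate passes to Eliasz's descendants per stirpes.
The estate is divided into 4 equal shares of 1/4 among Danuta, Waclaw, Urszula, Tadeusz.
Danuta is living and takes 1/4.
Waclaw is living and takes 1/4.
Urszula predeceased; the 1/4 allotted to Urszula's branch passes to Urszula's issue by representation.
The 1/4 is divided into 2 equal shares of 1/8 among Czeslaw, Zofia.
Czeslaw is living and takes 1/8.
Zofia predeceased; the 1/8 allotted to Zofia's branch passes to Zofia's issue by representation.
The 1/8 is divided into 4 equal shares of 1/32 among Bogdan, Agnieszka, Jolanta, Halina.
Bogdan is living and takes 1/32.
Agnieszka is living and takes 1/32.
Jolanta is living and takes 1/32.
Halina is living and takes 1/32.
Tadeusz is living and takes 1/4.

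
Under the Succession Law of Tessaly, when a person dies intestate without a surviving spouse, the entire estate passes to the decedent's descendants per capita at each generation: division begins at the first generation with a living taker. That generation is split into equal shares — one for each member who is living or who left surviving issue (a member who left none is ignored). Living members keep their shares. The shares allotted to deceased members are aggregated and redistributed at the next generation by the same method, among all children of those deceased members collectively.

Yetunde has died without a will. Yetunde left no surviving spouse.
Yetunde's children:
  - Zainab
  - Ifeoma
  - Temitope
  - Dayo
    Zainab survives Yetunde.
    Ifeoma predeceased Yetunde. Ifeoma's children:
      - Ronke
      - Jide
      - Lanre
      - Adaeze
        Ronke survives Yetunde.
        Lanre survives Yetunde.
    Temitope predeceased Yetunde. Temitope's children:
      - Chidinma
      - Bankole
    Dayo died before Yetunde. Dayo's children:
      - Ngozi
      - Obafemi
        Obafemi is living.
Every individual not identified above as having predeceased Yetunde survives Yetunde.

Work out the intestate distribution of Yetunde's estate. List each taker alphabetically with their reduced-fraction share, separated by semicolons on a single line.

There is no surviving spouse, so the entire estate passes to Yetunde's descendants per capita at each generation.
At generation 1 (Zainab, Ifeoma, Temitope, Dayo) there are 4 shares of (1)/4 = 1/4 each.
Living: Zainab — each takes 1/4.
Deceased: Ifeoma, Temitope, and Dayo. Their combined 3/4 is pooled and carried to generation 2.
At generation 2 (Ronke, Jide, Lanre, Adaeze, Chidinma, Bankole, Ngozi, Obafemi) there are 8 shares of (3/4)/8 = 3/32 each.
Living: Ronke, Jide, Lanre, Adaeze, Chidinma, Bankole, Ngozi, and Obafemi — each takes 3/32.

Adaeze 3/32; Bankole 3/32; Chidinma 3/32; Jide 3/32; Lanre 3/32; Ngozi 3/32; Obafemi 3/32; Ronke 3/32; Zainab 1/4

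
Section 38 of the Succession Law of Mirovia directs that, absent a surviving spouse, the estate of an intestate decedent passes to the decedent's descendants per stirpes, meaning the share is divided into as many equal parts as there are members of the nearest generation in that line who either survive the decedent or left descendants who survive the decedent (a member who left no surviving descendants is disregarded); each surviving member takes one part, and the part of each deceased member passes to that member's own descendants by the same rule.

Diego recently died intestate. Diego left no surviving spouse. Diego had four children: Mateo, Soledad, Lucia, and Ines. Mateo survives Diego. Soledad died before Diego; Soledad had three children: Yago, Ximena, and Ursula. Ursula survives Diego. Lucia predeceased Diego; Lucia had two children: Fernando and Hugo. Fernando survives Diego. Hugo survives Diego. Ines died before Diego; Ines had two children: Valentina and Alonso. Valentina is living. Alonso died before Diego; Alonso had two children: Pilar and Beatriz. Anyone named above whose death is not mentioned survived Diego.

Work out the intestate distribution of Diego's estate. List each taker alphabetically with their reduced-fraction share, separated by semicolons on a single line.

There is no surviving spouse, so the entire estate passes to Diego's descendants per stirpes.
The estate is divided into 4 equal shares of 1/4 among Mateo, Soledad, Lucia, Ines.
Mateo is living and takes 1/4.
Soledad predeceased; the 1/4 allotted to Soledad's branch passes to Soledad's issue by representation.
The 1/4 is divided into 3 equal shares of 1/12 among Yago, Ximena, Ursula.
Yago is living and takes 1/12.
Ximena is living and takes 1/12.
Ursula is living and takes 1/12.
Lucia predeceased; the 1/4 allotted to Lucia's branch passes to Lucia's issue by representation.
The 1/4 is divided into 2 equal shares of 1/8 among Fernando, Hugo.
Fernando is living and takes 1/8.
Hugo is living and takes 1/8.
Ines predeceased; the 1/4 allotted to Ines's branch passes to Ines's issue by representation.
The 1/4 is divided into 2 equal shares of 1/8 among Valentina, Alonso.
Valentina is living and takes 1/8.
Alonso predeceased; the 1/8 allotted to Alonso's branch passes to Alonso's issue by representation.
The 1/8 is divided into 2 equal shares of 1/16 among Pilar, Beatriz.
Pilar is living and takes 1/16.
Beatriz is living and takes 1/16.

Beatriz 1/16; Fernando 1/8; Hugo 1/8; Mateo 1/4; Pilar 1/16; Ursula 1/12; Valentina 1/8; Ximena 1/12; Yago 1/12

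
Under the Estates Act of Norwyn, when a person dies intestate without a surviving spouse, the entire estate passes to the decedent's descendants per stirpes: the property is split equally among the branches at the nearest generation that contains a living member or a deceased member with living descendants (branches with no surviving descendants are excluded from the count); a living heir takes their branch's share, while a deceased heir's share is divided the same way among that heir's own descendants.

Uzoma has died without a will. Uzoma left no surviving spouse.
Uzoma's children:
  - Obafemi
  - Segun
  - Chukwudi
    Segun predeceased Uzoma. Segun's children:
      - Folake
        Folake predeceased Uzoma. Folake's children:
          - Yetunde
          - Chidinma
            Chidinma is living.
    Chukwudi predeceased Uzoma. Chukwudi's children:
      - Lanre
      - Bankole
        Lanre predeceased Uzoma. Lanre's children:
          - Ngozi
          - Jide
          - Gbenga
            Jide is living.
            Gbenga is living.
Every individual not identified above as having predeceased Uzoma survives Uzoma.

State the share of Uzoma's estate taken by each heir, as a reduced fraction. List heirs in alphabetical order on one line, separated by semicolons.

There is no surviving spouse, so the entire estate passes to Uzoma's descendants per stirpes.
The estate is divided into 3 equal shares of 1/3 among Obafemi, Segun, Chukwudi.
Obafemi is living and takes 1/3.
Segun predeceased; the 1/3 allotted to Segun's branch passes to Segun's issue by representation.
Folake's line is the sole branch at this level, so the full 1/3 passes to Folake's issue by representation.
The 1/3 is divided into 2 equal shares of 1/6 among Yetunde, Chidinma.
Yetunde is living and takes 1/6.
Chidinma is living and takes 1/6.
Chukwudi predeceased; the 1/3 allotted to Chukwudi's branch passes to Chukwudi's issue by representation.
The 1/3 is divided into 2 equal shares of 1/6 among Lanre, Bankole.
Lanre predeceased; the 1/6 allotted to Lanre's branch passes to Lanre's issue by representation.
The 1/6 is divided into 3 equal shares of 1/18 among Ngozi, Jide, Gbenga.
Ngozi is living and takes 1/18.
Jide is living and takes 1/18.
Gbenga is living and takes 1/18.
Bankole is living and takes 1/6.

Bankole 1/6; Chidinma 1/6; Gbenga 1/18; Jide 1/18; Ngozi 1/18; Obafemi 1/3; Yetunde 1/6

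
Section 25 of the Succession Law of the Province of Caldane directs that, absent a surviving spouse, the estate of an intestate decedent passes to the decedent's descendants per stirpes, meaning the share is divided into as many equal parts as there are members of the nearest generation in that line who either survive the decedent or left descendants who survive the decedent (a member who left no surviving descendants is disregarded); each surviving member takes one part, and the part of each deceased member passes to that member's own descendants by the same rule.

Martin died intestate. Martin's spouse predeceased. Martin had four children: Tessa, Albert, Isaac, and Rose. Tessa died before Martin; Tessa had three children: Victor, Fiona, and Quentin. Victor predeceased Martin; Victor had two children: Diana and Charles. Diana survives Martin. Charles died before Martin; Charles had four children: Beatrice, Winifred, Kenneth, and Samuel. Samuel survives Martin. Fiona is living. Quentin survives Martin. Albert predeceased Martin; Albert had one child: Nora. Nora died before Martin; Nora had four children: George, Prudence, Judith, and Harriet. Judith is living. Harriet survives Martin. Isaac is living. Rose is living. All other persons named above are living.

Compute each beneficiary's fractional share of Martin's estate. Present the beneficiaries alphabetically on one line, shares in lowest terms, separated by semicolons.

There is no surviving spouse, so the entire estate passes to Martin's descendants per stirpes.
The estate is divided into 4 equal shares of 1/4 among Tessa, Albert, Isaac, Rose.
Tessa predeceased; the 1/4 allotted to Tessa's branch passes to Tessa's issue by representation.
The 1/4 is divided into 3 equal shares of 1/12 among Victor, Fiona, Quentin.
Victor predeceased; the 1/12 allotted to Victor's branch passes to Victor's issue by representation.
The 1/12 is divided into 2 equal shares of 1/24 among Diana, Charles.
Diana is living and takes 1/24.
Charles predeceased; the 1/24 allotted to Charles's branch passes to Charles's issue by representation.
The 1/24 is divided into 4 equal shares of 1/96 among Beatrice, Winifred, Kenneth, Samuel.
Beatrice is living and takes 1/96.
Winifred is living and takes 1/96.
Kenneth is living and takes 1/96.
Samuel is living and takes 1/96.
Fiona is living and takes 1/12.
Quentin is living and takes 1/12.
Albert predeceased; the 1/4 allotted to Albert's branch passes to Albert's issue by representation.
Nora's line is the sole branch at this level, so the full 1/4 passes to Nora's issue by representation.
The 1/4 is divided into 4 equal shares of 1/16 among George, Prudence, Judith, Harriet.
George is living and takes 1/16.
Prudence is living and takes 1/16.
Judith is living and takes 1/16.
Harriet is living and takes 1/16.
Isaac is living and takes 1/4.
Rose is living and takes 1/4.

Beatrice 1/96; Diana 1/24; Fiona 1/12; George 1/16; Harriet 1/16; Isaac 1/4; Judith 1/16; Kenneth 1/96; Prudence 1/16; Quentin 1/12; Rose 1/4; Samuel 1/96; Winifred 1/96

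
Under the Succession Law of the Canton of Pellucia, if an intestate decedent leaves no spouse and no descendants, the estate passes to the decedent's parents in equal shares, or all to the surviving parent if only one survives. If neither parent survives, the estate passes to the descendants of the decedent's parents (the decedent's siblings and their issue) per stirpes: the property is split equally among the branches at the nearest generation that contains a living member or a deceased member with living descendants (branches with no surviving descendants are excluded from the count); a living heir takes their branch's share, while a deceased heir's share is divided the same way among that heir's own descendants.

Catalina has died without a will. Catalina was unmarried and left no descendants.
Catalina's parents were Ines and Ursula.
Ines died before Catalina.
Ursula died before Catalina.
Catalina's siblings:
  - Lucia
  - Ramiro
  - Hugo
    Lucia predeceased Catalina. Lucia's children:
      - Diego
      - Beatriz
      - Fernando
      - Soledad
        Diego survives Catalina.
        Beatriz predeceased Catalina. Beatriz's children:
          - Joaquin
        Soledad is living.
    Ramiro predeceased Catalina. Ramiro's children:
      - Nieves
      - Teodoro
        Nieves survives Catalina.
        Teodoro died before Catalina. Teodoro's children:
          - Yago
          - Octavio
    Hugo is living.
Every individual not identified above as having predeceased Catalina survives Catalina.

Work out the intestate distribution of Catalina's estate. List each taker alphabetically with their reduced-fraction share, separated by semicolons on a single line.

Neither parent survives and there are no descendants, so the estate passes to Catalina's siblings and their issue per stirpes.
The estate is divided into 3 equal shares of 1/3 among Lucia, Ramiro, Hugo.
Lucia predeceased; the 1/3 allotted to Lucia's branch passes to Lucia's issue by representation.
The 1/3 is divided into 4 equal shares of 1/12 among Diego, Beatriz, Fernando, Soledad.
Diego is living and takes 1/12.
Beatriz predeceased; the 1/12 allotted to Beatriz's branch passes to Beatriz's issue by representation.
Joaquin is the sole taker at this level and receives the full 1/12.
Fernando is living and takes 1/12.
Soledad is living and takes 1/12.
Ramiro predeceased; the 1/3 allotted to Ramiro's branch passes to Ramiro's issue by representation.
The 1/3 is divided into 2 equal shares of 1/6 among Nieves, Teodoro.
Nieves is living and takes 1/6.
Teodoro predeceased; the 1/6 allotted to Teodoro's branch passes to Teodoro's issue by representation.
The 1/6 is divided into 2 equal shares of 1/12 among Yago, Octavio.
Yago is living and takes 1/12.
Octavio is living and takes 1/12.
Hugo is living and takes 1/3.

Diego 1/12; Fernando 1/12; Hugo 1/3; Joaquin 1/12; Nieves 1/6; Octavio 1/12; Soledad 1/12; Yago 1/12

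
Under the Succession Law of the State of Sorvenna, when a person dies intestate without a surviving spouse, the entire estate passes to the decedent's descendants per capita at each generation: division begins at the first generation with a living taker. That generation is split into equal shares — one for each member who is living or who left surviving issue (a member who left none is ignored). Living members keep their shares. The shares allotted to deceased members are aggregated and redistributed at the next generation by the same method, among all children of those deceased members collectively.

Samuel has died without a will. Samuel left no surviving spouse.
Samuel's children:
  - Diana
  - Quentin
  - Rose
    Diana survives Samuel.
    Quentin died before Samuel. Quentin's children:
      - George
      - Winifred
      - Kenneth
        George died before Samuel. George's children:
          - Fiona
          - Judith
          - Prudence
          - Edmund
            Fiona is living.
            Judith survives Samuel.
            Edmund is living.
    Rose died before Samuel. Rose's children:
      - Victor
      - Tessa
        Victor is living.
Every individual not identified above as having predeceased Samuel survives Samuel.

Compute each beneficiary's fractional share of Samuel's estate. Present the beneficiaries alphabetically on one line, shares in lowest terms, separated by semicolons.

There is no surviving spouse, so the entire estate passes to Samuel's descendants per capita at each generation.
At generation 1 (Diana, Quentin, Rose) there are 3 shares of (1)/3 = 1/3 each.
Living: Diana — each takes 1/3.
Deceased: Quentin and Rose. Their combined 2/3 is pooled and carried to generation 2.
At generation 2 (George, Winifred, Kenneth, Victor, Tessa) there are 5 shares of (2/3)/5 = 2/15 each.
Living: Winifred, Kenneth, Victor, and Tessa — each takes 2/15.
Deceased: George. That 2/15 share is carried to generation 3.
At generation 3 (Fiona, Judith, Prudence, Edmund) there are 4 shares of (2/15)/4 = 1/30 each.
Living: Fiona, Judith, Prudence, and Edmund — each takes 1/30.

Diana 1/3; Edmund 1/30; Fiona 1/30; Judith 1/30; Kenneth 2/15; Prudence 1/30; Tessa 2/15; Victor 2/15; Winifred 2/15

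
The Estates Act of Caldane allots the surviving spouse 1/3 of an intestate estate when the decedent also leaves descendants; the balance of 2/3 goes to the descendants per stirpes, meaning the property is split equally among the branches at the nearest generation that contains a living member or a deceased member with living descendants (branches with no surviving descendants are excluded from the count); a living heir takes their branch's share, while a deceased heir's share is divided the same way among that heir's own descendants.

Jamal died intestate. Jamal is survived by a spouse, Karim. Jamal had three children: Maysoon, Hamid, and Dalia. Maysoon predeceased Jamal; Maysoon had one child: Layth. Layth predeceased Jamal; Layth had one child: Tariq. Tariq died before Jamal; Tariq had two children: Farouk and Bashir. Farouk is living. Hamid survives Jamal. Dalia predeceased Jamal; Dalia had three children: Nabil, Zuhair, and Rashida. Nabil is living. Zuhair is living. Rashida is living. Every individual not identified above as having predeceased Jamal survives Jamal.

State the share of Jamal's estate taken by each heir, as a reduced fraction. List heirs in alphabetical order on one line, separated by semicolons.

Karim, as surviving spouse, takes 1/3.
The remaining 2/3 passes to Jamal's descendants per stirpes.
The 2/3 is divided into 3 equal shares of 2/9 among Maysoon, Hamid, Dalia.
Maysoon predeceased; the 2/9 allotted to Maysoon's branch passes to Maysoon's issue by representation.
Layth's line is the sole branch at this level, so the full 2/9 passes to Layth's issue by representation.
Tariq's line is the sole branch at this level, so the full 2/9 passes to Tariq's issue by representation.
The 2/9 is divided into 2 equal shares of 1/9 among Farouk, Bashir.
Farouk is living and takes 1/9.
Bashir is living and takes 1/9.
Hamid is living and takes 2/9.
Dalia predeceased; the 2/9 allotted to Dalia's branch passes to Dalia's issue by representation.
The 2/9 is divided into 3 equal shares of 2/27 among Nabil, Zuhair, Rashida.
Nabil is living and takes 2/27.
Zuhair is living and takes 2/27.
Rashida is living and takes 2/27.

Bashir 1/9; Farouk 1/9; Hamid 2/9; Karim 1/3; Nabil 2/27; Rashida 2/27; Zuhair 2/27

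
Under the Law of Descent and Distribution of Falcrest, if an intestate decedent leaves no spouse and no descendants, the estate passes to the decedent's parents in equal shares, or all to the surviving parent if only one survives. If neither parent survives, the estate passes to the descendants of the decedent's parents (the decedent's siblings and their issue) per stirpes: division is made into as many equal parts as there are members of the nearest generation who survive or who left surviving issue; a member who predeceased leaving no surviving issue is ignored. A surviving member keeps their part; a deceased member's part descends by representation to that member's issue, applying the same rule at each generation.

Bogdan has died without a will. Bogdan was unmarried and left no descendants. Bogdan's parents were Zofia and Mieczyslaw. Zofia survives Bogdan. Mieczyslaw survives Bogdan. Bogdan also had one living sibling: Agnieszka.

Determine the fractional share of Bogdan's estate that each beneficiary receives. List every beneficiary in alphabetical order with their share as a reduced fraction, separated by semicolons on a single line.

Mieczyslaw 1/2; Zofia 1/2

Both parents survive, so Zofia and Mieczyslaw each take 1/2. The siblings take nothing because a surviving parent has priority.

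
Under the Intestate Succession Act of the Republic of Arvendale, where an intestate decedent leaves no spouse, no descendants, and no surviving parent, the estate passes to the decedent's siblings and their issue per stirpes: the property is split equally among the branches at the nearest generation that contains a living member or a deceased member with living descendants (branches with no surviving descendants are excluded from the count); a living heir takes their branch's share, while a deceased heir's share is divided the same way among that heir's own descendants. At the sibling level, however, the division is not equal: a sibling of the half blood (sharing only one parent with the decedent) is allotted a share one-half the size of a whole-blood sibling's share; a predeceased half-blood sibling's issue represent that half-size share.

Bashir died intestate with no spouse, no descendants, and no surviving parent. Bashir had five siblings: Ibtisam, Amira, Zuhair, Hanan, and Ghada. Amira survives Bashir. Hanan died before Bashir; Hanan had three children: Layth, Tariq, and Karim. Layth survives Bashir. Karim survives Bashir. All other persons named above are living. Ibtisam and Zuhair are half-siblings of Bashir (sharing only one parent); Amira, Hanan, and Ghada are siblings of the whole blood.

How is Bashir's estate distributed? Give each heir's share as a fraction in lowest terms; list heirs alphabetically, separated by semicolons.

Amira 1/4; Ghada 1/4; Ibtisam 1/8; Karim 1/12; Layth 1/12; Tariq 1/12; Zuhair 1/8

No spouse, descendants, or parent survives, so the estate passes to Bashir's siblings per stirpes.
Half-blood siblings count for one-half the weight of whole-blood siblings at the initial division.
Dividing 1 in proportion to weights (total weight 4): Ibtisam (weight 1/2) → 1/8; Amira (weight 1) → 1/4; Zuhair (weight 1/2) → 1/8; Hanan (weight 1) → 1/4; Ghada (weight 1) → 1/4.
Ibtisam is living and takes 1/8.
Amira is living and takes 1/4.
Zuhair is living and takes 1/8.
Hanan predeceased; the 1/4 allotted to Hanan's branch passes to Hanan's issue by representation.
The 1/4 is divided into 3 equal shares of 1/12 among Layth, Tariq, Karim.
Layth is living and takes 1/12.
Tariq is living and takes 1/12.
Karim is living and takes 1/12.
Ghada is living and takes 1/4.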